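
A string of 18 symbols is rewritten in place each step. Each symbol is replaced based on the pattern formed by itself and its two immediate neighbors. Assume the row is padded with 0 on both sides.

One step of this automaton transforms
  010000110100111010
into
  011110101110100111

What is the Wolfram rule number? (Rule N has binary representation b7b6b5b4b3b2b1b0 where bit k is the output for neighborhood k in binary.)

position 13: 111 → 0  (bit 7 = 0)
position 7: 110 → 0  (bit 6 = 0)
position 8: 101 → 1  (bit 5 = 1)
position 2: 100 → 1  (bit 4 = 1)
position 6: 011 → 1  (bit 3 = 1)
position 1: 010 → 1  (bit 2 = 1)
position 0: 001 → 0  (bit 1 = 0)
position 3: 000 → 1  (bit 0 = 1)
bits b7..b0 = 00111101 = 61

61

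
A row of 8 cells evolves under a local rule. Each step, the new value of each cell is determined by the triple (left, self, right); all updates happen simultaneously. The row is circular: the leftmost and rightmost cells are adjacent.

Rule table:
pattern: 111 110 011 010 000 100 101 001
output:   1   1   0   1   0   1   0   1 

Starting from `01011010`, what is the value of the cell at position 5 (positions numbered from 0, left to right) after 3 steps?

11001011
11111001
11111110
position 5 holds 1

1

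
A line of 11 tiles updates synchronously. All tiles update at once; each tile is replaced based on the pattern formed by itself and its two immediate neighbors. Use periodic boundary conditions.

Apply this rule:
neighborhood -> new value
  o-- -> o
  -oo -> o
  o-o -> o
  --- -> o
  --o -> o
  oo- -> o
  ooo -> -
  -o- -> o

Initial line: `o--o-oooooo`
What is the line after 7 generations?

oooooo-----

generation 1: oooooo-----
generation 2: o----oooooo
generation 3: oooooo-----  (repeats generation 1; period 2)
generation 7: oooooo-----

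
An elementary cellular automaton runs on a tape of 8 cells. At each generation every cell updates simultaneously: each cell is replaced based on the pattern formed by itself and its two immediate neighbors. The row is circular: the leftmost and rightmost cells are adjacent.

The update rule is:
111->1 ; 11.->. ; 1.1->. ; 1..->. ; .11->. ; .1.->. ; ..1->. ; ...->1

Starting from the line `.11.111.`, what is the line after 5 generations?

generation 1: .....1..
generation 2: 1111...1
generation 3: 111..1..
generation 4: .1......
generation 5: ...11111

...11111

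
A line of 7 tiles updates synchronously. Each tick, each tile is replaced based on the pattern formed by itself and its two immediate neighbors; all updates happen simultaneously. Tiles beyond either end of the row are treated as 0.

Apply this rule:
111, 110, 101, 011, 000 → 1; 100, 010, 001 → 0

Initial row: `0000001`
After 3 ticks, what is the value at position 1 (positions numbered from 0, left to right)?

1

1111100
1111101
1111110
position 1 holds 1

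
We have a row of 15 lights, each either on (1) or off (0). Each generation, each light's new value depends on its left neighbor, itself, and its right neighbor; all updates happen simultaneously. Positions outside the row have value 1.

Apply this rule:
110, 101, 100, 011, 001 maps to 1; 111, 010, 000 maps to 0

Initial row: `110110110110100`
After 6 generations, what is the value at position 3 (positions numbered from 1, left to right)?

011111111111011
110000000001110
011000000011011
111100000111110
000110001100011
101111011110110
position 3 holds 1

1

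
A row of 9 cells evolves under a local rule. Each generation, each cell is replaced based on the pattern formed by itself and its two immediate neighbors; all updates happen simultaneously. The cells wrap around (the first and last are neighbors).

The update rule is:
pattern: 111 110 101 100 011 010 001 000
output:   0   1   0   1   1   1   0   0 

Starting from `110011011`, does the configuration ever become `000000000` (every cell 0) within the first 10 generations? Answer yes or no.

no

generation 1: 011011010
generation 2: 011011011
generation 3: 011011011  (fixed point — unchanged through generation 10)
generation 10 is 011011011, still not uniform 0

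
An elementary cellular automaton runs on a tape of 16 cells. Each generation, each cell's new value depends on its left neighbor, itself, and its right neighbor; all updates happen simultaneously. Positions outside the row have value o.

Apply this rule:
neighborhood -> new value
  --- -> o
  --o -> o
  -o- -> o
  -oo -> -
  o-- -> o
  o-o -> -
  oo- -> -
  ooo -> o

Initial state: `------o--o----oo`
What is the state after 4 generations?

oooooooooooooo-o
ooooooooooooo---
oooooooooooo-ooo
ooooooooooo---oo

ooooooooooo---oo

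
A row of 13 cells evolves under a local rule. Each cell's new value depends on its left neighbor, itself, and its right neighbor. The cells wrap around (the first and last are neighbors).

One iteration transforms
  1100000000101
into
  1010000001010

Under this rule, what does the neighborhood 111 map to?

At position 0 the neighborhood is 111; the next row has 1 there.

1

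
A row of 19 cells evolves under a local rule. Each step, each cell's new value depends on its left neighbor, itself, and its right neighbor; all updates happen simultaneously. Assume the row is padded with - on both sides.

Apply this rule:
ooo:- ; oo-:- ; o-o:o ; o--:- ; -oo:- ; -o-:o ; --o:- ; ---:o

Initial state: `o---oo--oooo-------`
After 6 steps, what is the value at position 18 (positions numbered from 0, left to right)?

step 1: o-o----------oooooo
step 2: ooo-oooooooo-------
step 3: ---o---------oooooo
step 4: oo-o-ooooooo-------
step 5: --ooo--------oooooo
step 6: o-----oooooo-------
position 18 holds -

-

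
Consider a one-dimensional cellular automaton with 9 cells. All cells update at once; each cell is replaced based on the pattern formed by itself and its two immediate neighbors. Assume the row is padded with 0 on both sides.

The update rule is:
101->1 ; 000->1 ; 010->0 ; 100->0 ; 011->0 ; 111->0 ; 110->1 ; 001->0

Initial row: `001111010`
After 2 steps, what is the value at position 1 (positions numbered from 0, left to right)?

0

100001100
001100101
position 1 holds 0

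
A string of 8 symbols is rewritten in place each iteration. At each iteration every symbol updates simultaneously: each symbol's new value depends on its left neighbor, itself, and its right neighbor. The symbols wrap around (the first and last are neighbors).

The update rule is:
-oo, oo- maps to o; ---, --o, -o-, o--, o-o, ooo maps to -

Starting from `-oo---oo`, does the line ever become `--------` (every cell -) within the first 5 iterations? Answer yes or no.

-oo---oo  (fixed point — unchanged through iteration 5)
iteration 5 is -oo---oo, still not uniform -

no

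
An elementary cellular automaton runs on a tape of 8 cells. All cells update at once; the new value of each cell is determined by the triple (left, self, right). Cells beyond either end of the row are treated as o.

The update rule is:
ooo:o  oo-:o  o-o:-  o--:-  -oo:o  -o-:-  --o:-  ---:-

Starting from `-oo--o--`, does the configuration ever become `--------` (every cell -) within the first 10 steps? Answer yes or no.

-oo-----
-oo-----  (fixed point — unchanged through step 10)
step 10 is -oo-----, still not uniform -

no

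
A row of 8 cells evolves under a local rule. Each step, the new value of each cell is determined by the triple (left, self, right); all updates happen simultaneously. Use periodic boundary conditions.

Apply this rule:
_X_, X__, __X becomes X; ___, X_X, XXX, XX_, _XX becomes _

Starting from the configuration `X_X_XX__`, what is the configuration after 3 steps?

_X___XX_

X_X___XX
__XX_X__
_X___XX_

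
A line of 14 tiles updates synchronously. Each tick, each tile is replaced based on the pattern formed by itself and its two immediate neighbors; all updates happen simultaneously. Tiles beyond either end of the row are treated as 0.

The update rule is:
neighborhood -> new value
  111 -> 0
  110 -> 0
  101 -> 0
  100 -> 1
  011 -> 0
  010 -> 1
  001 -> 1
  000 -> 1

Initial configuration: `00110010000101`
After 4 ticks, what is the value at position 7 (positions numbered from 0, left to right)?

11001111111101
00110000000001
11001111111111
00110000000000
position 7 holds 0

0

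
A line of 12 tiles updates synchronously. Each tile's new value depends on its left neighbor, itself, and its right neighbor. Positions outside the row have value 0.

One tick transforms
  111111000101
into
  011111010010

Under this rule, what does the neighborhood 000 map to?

At position 7 the neighborhood is 000; the next row has 1 there.

1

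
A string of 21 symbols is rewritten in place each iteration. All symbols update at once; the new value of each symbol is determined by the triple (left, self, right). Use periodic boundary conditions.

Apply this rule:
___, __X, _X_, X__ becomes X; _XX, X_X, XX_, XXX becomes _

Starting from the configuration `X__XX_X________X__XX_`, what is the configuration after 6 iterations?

___XXX____________XXX

XXX___XXXXXXXXXXXX___
___XXX____________XXX
XXX___XXXXXXXXXXXX___  (repeats iteration 1; period 2)
iteration 6: ___XXX____________XXX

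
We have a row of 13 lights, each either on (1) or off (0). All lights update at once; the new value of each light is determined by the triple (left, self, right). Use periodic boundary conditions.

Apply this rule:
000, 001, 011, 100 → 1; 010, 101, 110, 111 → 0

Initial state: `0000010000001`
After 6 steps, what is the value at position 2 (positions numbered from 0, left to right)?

1

1111101111110
1000001000000
0111110111111
0100000100000
1011111011111
0010000010000
position 2 holds 1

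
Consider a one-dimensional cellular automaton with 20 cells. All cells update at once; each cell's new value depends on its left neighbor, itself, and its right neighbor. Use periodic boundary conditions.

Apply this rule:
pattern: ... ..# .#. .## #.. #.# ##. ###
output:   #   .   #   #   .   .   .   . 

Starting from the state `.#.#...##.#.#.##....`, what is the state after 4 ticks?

.#.#.#.#..#.#.#..#.#

.#.#.#.#..#.#.#..###
.#.#.#.#..#.#.#..#..
.#.#.#.#..#.#.#..#.#
.#.#.#.#..#.#.#..#.#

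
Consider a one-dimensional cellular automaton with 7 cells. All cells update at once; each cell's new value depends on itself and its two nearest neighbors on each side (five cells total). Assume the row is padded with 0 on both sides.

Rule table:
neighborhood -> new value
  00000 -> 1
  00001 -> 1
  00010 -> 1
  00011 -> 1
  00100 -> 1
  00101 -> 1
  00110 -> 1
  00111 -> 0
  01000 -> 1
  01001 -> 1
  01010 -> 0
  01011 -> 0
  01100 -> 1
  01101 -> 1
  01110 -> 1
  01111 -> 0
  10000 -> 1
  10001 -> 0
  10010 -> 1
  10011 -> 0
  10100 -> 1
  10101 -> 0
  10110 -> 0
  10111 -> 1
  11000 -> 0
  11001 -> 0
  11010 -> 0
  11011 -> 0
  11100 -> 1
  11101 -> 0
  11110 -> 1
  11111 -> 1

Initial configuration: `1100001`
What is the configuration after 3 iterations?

1100001

1101111
1101011
1100001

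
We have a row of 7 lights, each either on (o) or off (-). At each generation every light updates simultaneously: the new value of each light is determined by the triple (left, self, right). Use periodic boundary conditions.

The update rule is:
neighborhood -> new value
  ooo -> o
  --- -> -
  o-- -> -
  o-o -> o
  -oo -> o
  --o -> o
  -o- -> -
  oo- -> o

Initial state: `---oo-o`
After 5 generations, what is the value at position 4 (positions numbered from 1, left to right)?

o

--oooo-
-ooooo-
oooooo-
ooooooo
ooooooo
position 4 holds o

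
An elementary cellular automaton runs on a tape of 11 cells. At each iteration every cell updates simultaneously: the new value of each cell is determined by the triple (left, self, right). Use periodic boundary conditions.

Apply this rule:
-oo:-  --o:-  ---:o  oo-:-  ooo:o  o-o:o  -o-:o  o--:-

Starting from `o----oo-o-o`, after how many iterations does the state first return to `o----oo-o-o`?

31

--oo---ooo-
o----o--o--
o-oo-o--o--
oo--oo--o--
--------o--
ooooooo-o-o
oooooo-ooo-
-oooo-o-o-o
o-oo-oooooo
-o--o-ooooo
oo--oo-ooo-
------o-o-o
-oooo-ooooo
o-oo-o-ooo-
oo--ooo-o-o
o----o-ooo-
o-oo-oo-o-o
-o--o--ooo-
-o--o---o--
-o--o-o-o-o
oo--ooooooo
o----oooooo
--oo--ooooo
-------ooo-
oooooo--o--
-oooo---o--
--oo--o-o-o
------ooooo
-oooo--ooo-
--oo----o--
o----oo-o-o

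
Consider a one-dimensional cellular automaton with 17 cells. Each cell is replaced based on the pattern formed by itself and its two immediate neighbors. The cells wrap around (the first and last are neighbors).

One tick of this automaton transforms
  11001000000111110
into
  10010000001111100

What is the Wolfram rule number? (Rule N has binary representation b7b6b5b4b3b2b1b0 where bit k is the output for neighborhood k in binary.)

position 12: 111 → 1  (bit 7 = 1)
position 1: 110 → 0  (bit 6 = 0)
position 16: 101 → 0  (bit 5 = 0)
position 2: 100 → 0  (bit 4 = 0)
position 0: 011 → 1  (bit 3 = 1)
position 4: 010 → 0  (bit 2 = 0)
position 3: 001 → 1  (bit 1 = 1)
position 6: 000 → 0  (bit 0 = 0)
bits b7..b0 = 10001010 = 138

138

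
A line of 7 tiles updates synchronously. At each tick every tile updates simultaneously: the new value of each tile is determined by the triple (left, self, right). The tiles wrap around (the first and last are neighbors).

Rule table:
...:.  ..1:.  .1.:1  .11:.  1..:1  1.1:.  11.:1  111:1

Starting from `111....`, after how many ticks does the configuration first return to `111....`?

7

.111...
..111..
...111.
....111
1....11
11....1
111....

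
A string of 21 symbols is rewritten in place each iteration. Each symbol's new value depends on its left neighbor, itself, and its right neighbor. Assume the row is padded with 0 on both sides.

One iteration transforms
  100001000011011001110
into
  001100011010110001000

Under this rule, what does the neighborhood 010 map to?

At position 0 the neighborhood is 010; the next row has 0 there.

0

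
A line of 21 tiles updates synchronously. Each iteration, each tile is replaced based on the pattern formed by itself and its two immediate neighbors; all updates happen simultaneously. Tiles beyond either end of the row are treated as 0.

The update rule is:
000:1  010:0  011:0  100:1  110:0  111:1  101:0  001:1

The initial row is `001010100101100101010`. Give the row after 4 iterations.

110000011000011000001
001111100111100111110
110111011011011011101
000010000000000001000

000010000000000001000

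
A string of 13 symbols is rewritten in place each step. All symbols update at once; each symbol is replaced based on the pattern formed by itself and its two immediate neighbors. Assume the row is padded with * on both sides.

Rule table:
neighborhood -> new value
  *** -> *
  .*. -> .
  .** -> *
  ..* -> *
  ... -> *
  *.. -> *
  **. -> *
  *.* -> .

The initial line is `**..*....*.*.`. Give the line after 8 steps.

****.****....
****.********
****.********  (fixed point — unchanged through step 8)

****.********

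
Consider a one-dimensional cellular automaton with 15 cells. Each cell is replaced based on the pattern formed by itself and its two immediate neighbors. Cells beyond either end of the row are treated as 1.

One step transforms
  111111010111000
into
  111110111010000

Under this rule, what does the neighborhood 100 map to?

At position 12 the neighborhood is 100; the next row has 0 there.

0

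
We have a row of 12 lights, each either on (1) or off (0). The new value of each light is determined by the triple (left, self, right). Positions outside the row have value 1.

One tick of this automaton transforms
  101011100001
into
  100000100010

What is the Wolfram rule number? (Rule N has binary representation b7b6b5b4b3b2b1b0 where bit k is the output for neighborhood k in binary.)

position 5: 111 → 0  (bit 7 = 0)
position 0: 110 → 1  (bit 6 = 1)
position 1: 101 → 0  (bit 5 = 0)
position 7: 100 → 0  (bit 4 = 0)
position 4: 011 → 0  (bit 3 = 0)
position 2: 010 → 0  (bit 2 = 0)
position 10: 001 → 1  (bit 1 = 1)
position 8: 000 → 0  (bit 0 = 0)
bits b7..b0 = 01000010 = 66

66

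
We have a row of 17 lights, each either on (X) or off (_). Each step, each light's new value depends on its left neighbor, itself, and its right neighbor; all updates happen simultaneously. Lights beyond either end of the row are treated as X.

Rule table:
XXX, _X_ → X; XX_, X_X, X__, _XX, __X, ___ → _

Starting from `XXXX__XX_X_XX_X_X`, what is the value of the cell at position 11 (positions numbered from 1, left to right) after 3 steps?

XXX______X____X__
XX_______X____X__
X________X____X__
position 11 holds _

_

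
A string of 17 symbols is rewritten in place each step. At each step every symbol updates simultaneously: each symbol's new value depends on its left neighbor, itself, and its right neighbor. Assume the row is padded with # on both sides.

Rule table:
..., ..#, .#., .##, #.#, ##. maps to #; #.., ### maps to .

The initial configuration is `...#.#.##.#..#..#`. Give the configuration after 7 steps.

##...#.##########

step 1: .##########.##.##
step 2: ##........######.
step 3: .#.########....##
step 4: ####......#.####.
step 5: ...#.########..##
step 6: .#####......#.##.
step 7: ##...#.##########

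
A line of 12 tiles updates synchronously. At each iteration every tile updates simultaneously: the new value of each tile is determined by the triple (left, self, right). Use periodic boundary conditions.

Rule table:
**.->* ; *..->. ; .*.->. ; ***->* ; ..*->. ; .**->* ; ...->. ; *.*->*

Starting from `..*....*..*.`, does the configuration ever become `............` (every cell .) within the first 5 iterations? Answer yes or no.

yes

............
all cells are . at iteration 1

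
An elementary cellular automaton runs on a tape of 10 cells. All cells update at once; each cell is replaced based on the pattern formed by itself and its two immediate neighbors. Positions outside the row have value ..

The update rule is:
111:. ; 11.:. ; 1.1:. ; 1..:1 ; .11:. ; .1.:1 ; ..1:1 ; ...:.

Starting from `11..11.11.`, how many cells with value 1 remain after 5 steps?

2

step 1: ..11.....1
step 2: .1..1...11
step 3: 111111.1..
step 4: .......11.
step 5: ......1..1
count of 1: 2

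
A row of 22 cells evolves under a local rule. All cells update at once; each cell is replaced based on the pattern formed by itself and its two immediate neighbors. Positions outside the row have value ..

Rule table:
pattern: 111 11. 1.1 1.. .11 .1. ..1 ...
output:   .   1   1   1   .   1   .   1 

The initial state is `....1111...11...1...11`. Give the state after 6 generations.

111....111..111.111..1
..1111...11...11..11.1
1....111..111..11..111
1111...11...11..11...1
...111..111..11..111.1
11...11...11..11...111

11...11...11..11...111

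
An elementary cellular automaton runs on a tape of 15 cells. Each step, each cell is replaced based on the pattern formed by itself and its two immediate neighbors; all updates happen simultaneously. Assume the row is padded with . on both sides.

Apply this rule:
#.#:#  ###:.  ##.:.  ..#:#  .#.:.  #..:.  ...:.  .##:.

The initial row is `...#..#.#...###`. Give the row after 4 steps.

..#.#...#......

step 1: ..#..#.#...#...
step 2: .#..#.#...#....
step 3: #..#.#...#.....
step 4: ..#.#...#......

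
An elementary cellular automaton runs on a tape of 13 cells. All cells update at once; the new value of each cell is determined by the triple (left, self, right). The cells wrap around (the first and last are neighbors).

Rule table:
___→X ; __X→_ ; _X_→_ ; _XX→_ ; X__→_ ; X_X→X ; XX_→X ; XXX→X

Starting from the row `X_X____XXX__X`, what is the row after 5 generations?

XX_X___XXXX__

generation 1: XX__XX__XX___
generation 2: _X___X___X_X_
generation 3: ___X___X__X__
generation 4: XX___X______X
generation 5: XX_X___XXXX__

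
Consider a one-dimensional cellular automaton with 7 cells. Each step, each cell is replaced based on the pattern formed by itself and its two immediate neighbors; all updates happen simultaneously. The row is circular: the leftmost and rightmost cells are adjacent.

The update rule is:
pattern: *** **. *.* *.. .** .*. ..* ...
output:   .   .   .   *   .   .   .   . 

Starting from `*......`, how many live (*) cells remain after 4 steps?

.*.....
..*....
...*...
....*..
count of *: 1

1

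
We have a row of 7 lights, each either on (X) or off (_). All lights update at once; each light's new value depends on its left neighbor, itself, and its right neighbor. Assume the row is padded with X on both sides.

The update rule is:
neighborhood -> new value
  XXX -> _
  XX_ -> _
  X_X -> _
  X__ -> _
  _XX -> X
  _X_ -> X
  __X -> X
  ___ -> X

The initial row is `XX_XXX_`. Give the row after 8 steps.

_X_X_X_

step 1: ___X___
step 2: _XXX_XX
step 3: _X___X_
step 4: _X_XXX_
step 5: _X_X___
step 6: _X_X_XX
step 7: _X_X_X_
step 8: _X_X_X_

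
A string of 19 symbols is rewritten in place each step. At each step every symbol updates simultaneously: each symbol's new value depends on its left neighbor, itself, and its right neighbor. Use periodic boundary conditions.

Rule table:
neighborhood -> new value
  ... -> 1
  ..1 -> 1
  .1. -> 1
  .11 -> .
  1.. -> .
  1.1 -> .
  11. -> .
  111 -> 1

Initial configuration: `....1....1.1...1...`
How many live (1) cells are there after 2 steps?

11111.1111.1.111.11
1111...11..1..1...1
count of 1: 9

9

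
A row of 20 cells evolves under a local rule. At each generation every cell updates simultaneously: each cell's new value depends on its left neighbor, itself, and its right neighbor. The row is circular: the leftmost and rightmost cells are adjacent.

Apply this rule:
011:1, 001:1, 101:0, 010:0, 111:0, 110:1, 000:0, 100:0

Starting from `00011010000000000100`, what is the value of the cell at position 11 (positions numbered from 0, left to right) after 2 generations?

generation 1: 00111000000000001000
generation 2: 01101000000000010000
position 11 holds 0

0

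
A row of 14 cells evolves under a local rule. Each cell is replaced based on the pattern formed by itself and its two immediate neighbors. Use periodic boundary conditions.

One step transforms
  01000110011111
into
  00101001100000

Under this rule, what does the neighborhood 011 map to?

At position 5 the neighborhood is 011; the next row has 0 there.

0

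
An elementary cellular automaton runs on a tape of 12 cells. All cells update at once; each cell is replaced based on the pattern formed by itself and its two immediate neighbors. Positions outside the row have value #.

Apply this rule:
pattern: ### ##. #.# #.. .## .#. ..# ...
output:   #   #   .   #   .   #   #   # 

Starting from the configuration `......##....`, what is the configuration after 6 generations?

##########..

######.#####
######..####
########.###
########..##
##########.#
##########..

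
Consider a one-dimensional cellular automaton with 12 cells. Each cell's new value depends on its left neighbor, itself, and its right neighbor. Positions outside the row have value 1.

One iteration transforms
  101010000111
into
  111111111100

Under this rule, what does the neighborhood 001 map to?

At position 8 the neighborhood is 001; the next row has 1 there.

1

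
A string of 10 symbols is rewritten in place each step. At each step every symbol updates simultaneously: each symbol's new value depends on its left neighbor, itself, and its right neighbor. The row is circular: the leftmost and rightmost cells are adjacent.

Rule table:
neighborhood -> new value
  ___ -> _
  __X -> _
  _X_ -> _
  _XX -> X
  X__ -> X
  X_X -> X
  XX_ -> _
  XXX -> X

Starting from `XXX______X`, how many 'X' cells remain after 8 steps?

4

step 1: XX_X_____X
step 2: X_X_X____X
step 3: _X_X_X___X
step 4: X_X_X_X___
step 5: _X_X_X_X__
step 6: __X_X_X_X_
step 7: ___X_X_X_X
step 8: X___X_X_X_
count of X: 4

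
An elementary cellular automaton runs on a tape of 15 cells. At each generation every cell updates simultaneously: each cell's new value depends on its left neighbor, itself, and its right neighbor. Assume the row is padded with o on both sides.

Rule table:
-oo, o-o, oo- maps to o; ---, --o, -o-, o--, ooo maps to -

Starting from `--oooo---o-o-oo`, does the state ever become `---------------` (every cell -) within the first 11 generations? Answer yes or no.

yes

--o--o----o-oo-
-----------oooo
-----------o---
---------------
all cells are - at generation 4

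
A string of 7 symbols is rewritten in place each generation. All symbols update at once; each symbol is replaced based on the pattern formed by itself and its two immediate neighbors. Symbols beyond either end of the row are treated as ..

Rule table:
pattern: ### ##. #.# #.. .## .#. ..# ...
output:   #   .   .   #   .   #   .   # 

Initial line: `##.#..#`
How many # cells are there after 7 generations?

6

...##.#
##....#
..###.#
#..#..#
##.##.#
......#
#####.#
count of #: 6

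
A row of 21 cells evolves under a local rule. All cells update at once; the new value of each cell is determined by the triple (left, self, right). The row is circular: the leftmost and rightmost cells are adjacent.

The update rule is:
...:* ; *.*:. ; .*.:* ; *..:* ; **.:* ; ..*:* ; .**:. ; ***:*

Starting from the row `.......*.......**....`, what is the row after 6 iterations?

*******************..

iteration 1: ***************.*****
iteration 2: ***************..****
iteration 3: *****************.***
iteration 4: *****************..**
iteration 5: *******************.*
iteration 6: *******************..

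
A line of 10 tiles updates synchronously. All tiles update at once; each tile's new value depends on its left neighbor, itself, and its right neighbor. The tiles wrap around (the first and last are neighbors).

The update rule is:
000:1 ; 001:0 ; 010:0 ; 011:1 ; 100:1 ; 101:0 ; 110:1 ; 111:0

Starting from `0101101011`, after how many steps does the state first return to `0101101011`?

0001100011
1101111011
0101001010
0000100001
1110011100
1011010110
0011000110
1011110111
1010010100
0001000010
1100111001
0110101101
0110001100
0111101111
0100101001
0010000100
1001110011
1101011010
1100011000
1111011110
1001010010
0100001000
0011100111
1010110101
1000110001
1110111101
0010100101
1000010000
0111001110
0101101011

30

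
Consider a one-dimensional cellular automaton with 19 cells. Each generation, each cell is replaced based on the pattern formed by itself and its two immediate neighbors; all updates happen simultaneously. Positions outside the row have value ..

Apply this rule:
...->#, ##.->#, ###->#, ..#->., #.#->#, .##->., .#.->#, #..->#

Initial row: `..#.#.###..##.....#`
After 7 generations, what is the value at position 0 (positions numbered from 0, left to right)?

#.####.###..#####.#
##.####.###..######
.##.####.###..#####
..##.####.###..####
#..##.####.###..###
##..##.####.###..##
.##..##.####.###..#
position 0 holds .

.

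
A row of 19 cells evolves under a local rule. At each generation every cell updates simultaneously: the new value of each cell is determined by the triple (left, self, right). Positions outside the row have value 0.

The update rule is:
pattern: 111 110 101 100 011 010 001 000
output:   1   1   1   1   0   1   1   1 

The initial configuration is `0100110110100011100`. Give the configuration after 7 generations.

generation 1: 1111011011111101111
generation 2: 0111101101111110111
generation 3: 1011110110111111011
generation 4: 1101111011011111101
generation 5: 0110111101101111111
generation 6: 1011011110110111111
generation 7: 1101101111011011111

1101101111011011111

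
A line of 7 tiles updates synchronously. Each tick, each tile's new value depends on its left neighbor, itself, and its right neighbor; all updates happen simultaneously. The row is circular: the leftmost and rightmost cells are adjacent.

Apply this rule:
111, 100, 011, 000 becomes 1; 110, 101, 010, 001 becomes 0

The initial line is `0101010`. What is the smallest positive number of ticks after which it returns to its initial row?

0000001
1111100
1111010
1110000
1101110
1001100
0101010

7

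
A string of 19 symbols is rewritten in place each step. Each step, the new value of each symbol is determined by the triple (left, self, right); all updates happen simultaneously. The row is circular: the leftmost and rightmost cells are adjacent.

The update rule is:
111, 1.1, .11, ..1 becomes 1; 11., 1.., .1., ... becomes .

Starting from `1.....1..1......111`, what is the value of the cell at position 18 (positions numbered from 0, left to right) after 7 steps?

1

step 1: .....1..1......1111
step 2: ....1..1......1111.
step 3: ...1..1......1111..
step 4: ..1..1......1111...
step 5: .1..1......1111....
step 6: 1..1......1111.....
step 7: ..1......1111.....1
position 18 holds 1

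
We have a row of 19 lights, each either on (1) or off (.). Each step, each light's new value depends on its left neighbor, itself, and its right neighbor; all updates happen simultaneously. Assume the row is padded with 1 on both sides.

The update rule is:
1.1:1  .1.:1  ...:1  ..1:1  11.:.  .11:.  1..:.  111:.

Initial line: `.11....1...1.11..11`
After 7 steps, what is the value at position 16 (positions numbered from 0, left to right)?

step 1: 1...1111.1111...1..
step 2: ..11....1.....111.1
step 3: .1...1111.1111...1.
step 4: 11.11....1.....1111
step 5: ..1...1111.1111....
step 6: .11.11....1.....111
step 7: 1..1...1111.1111...
position 16 holds .

.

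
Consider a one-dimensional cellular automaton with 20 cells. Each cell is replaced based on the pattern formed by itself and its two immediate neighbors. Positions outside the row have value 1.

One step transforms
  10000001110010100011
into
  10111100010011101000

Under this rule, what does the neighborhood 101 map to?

At position 13 the neighborhood is 101; the next row has 1 there.

1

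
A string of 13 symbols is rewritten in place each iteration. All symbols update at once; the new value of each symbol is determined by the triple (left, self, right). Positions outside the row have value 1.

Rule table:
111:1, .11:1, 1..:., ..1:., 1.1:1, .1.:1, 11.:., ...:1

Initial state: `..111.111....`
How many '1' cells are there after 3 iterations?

8

iteration 1: ..11.111..11.
iteration 2: ..1.111...1.1
iteration 3: ..1111..1.111
count of 1: 8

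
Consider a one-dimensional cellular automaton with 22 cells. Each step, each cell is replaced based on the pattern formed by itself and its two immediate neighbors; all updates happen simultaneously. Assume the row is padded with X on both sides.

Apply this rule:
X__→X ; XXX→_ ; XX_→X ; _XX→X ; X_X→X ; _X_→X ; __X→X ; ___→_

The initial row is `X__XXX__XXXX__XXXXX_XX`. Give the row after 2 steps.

XXXX_XXXX__XXXX___XXX_
___XXX__XXXX__XX_XX_XX

___XXX__XXXX__XX_XX_XX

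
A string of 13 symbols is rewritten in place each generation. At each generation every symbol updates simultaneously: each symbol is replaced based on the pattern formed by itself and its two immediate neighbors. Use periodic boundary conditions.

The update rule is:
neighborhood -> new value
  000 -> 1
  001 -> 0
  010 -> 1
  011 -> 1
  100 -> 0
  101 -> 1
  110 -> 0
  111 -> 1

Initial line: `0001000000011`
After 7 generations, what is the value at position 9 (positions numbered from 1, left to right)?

0101011111010
0111111110110
0111111101100
0111111011001
1111110110001
1111101100101
1111011000111
position 9 holds 0

0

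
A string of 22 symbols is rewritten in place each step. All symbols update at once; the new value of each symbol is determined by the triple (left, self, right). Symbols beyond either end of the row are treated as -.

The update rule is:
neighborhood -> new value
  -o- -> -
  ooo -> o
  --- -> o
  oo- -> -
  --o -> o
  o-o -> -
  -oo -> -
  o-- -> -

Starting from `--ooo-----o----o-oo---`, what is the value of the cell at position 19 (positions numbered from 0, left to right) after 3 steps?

oo-o--oooo--ooo-----oo
-----o-oo--o-o--oooo--
ooooo-----o----o-oo--o
position 19 holds -

-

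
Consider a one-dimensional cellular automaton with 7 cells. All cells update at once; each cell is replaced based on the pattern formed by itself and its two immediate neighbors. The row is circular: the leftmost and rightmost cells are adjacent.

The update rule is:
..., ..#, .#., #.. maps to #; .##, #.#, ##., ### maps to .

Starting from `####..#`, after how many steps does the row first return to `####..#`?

2

step 1: ....##.
step 2: ####..#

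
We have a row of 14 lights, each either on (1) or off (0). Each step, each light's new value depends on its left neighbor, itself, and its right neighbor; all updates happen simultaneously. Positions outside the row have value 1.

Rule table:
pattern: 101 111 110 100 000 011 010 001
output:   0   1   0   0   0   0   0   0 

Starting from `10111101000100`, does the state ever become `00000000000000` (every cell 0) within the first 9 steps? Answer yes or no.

step 1: 00011000000000
step 2: 00000000000000
all cells are 0 at step 2

yes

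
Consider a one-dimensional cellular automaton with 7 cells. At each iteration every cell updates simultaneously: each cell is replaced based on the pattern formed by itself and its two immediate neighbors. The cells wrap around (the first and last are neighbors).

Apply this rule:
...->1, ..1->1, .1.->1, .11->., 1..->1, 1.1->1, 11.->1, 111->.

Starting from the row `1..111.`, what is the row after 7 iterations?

iteration 1: 111..11
iteration 2: ..111..
iteration 3: 11..111
iteration 4: .111...
iteration 5: 1..1111
iteration 6: 111....
iteration 7: ..11111

..11111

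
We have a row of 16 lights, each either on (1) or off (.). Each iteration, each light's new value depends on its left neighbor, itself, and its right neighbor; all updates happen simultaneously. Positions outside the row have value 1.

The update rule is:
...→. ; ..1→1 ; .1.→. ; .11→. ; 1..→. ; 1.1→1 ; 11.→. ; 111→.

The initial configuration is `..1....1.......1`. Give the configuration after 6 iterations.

.1.......1.1.1.1

iteration 1: .1....1.......1.
iteration 2: 1....1.......1.1
iteration 3: ....1.......1.1.
iteration 4: ...1.......1.1.1
iteration 5: ..1.......1.1.1.
iteration 6: .1.......1.1.1.1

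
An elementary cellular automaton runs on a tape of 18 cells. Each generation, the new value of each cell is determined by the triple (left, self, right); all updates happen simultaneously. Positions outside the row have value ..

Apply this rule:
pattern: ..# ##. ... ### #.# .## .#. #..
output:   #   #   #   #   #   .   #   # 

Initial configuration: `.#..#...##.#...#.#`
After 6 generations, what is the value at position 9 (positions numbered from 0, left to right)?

#

########.#########
.########.########
#.########.#######
##.########.######
.##.########.#####
#.##.########.####
position 9 holds #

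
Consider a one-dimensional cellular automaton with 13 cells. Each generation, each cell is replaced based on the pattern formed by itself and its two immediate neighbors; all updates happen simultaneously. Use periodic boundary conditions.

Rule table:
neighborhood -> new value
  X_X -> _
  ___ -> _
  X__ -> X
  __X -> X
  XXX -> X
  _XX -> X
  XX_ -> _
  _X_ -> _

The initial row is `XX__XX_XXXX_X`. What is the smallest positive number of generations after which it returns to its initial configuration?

26

generation 1: X_XXX__XXX__X
generation 2: __XX_XXXX_XXX
generation 3: XXX__XXX__XX_
generation 4: XX_XXXX_XXX__
generation 5: X__XXX__XX_XX
generation 6: _XXXX_XXX__XX
generation 7: _XXX__XX_XXX_
generation 8: XXX_XXX__XX_X
generation 9: XX__XX_XXX__X
generation 10: X_XXX__XX_XXX
generation 11: __XX_XXX__XXX
generation 12: XXX__XX_XXXX_
generation 13: XX_XXX__XXX__
generation 14: X__XX_XXXX_XX
generation 15: _XXX__XXX__XX
generation 16: _XX_XXXX_XXX_
generation 17: XX__XXX__XX_X
generation 18: X_XXXX_XXX__X
generation 19: __XXX__XX_XXX
generation 20: XXXX_XXX__XX_
generation 21: XXX__XX_XXX__
generation 22: XX_XXX__XX_XX
generation 23: X__XX_XXX__XX
generation 24: _XXX__XX_XXXX
generation 25: _XX_XXX__XXX_
generation 26: XX__XX_XXXX_X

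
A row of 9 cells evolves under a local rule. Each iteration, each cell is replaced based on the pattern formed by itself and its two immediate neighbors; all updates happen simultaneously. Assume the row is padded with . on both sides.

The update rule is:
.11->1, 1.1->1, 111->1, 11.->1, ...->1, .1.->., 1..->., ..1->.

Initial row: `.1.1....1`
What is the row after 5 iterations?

iteration 1: ..1..11..
iteration 2: 1....11.1
iteration 3: ..11.111.
iteration 4: 1.111111.
iteration 5: .1111111.

.1111111.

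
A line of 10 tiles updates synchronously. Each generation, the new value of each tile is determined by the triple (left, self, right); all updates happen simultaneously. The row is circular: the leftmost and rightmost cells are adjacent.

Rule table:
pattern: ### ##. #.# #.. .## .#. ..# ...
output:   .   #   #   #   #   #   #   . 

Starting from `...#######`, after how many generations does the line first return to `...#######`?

4

#.##.....#
#####...##
....##.##.
...#######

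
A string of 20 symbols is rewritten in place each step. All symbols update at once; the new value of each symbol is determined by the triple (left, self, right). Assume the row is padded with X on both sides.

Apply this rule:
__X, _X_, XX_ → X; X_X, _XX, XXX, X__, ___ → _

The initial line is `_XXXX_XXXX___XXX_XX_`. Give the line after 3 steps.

____X____X__X__X__X_
___XX___XX_XX_XX_XX_
__X_X__X_X__X__X__X_

__X_X__X_X__X__X__X_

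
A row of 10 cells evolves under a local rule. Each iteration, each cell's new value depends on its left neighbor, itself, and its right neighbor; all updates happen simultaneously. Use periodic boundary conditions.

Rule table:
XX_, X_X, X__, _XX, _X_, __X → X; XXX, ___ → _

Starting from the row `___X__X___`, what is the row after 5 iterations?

__XX__XX__

__XXXXXX__
_XX____XX_
XXXX__XXXX
___XXXX___
__XX__XX__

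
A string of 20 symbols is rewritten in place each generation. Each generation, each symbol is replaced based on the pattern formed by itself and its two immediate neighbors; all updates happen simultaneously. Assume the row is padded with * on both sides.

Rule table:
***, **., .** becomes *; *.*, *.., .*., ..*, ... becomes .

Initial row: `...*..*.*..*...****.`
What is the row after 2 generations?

...............****.
...............****.

...............****.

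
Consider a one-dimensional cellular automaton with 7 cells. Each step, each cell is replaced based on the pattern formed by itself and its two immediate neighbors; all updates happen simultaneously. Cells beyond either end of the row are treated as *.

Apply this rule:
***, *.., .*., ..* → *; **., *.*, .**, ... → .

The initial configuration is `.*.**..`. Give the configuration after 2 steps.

.**.*.*

.*...**
.**.*.*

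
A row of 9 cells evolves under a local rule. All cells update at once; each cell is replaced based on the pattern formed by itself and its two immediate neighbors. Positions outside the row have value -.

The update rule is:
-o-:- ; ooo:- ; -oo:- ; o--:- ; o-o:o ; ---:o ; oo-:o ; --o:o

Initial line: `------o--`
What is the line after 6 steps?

step 1: oooooo--o
step 2: -----o-o-
step 3: ooooo-o--
step 4: ----oo--o
step 5: oooo-o-o-
step 6: ---oo-o--

---oo-o--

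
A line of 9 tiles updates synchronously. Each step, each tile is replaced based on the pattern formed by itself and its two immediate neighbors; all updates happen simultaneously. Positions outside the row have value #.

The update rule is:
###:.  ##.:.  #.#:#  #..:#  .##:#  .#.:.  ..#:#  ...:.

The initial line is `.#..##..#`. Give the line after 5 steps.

###.###.#

#.###.###
.##..##..
##.###.##
..##..##.
###.###.#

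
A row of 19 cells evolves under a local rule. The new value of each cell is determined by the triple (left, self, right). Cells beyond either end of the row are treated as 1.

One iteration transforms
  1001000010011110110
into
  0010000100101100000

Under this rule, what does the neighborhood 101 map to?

0

At position 15 the neighborhood is 101; the next row has 0 there.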